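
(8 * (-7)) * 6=-336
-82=-82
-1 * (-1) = 1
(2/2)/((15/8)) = 8/15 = 0.53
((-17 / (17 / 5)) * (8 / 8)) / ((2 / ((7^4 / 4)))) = -12005 / 8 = -1500.62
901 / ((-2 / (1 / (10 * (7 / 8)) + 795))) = -25073929 / 70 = -358198.99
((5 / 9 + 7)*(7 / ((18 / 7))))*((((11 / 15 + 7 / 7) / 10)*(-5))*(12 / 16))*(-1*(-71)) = -949.21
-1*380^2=-144400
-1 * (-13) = 13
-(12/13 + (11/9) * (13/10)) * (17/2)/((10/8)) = -49963/2925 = -17.08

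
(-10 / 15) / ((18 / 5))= -5 / 27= -0.19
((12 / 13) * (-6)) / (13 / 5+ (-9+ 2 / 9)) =1620 / 1807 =0.90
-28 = -28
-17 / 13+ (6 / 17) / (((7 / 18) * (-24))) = -4163 / 3094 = -1.35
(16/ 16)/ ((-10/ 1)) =-1/ 10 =-0.10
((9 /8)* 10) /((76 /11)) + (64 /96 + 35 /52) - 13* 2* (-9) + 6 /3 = 2833205 /11856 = 238.97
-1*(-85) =85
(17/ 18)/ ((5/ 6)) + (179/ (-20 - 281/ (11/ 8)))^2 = 161701823/ 91365360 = 1.77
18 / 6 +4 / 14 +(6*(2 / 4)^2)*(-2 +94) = 989 / 7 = 141.29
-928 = -928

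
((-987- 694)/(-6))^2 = 2825761/36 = 78493.36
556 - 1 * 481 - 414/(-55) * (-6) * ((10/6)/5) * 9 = -60.49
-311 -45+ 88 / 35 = -12372 / 35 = -353.49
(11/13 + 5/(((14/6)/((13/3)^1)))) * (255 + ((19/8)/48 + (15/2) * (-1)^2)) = 46477559/17472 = 2660.12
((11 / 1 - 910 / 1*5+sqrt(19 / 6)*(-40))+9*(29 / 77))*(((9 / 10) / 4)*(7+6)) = -20430657 / 1540 - 39*sqrt(114) / 2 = -13474.86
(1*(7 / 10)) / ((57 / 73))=511 / 570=0.90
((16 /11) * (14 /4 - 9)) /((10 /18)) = -72 /5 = -14.40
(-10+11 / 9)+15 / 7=-418 / 63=-6.63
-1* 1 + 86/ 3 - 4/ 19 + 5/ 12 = 6355/ 228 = 27.87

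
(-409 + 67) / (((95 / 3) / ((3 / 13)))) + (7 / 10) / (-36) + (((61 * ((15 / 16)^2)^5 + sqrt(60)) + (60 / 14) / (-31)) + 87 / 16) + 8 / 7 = 2 * sqrt(15) + 1002793042976346905 / 27915500717604864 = 43.67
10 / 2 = 5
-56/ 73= -0.77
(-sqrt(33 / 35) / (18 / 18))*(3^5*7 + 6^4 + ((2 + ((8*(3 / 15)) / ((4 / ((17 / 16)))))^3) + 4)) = -192196913*sqrt(1155) / 2240000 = -2916.01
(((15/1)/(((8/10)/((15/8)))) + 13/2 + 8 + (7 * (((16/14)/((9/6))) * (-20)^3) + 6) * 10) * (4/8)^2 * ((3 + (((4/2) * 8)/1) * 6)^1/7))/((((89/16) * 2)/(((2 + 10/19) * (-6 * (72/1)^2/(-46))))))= -63047774205504/272251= -231579587.24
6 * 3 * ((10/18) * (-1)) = -10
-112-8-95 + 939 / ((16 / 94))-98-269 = 39477 / 8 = 4934.62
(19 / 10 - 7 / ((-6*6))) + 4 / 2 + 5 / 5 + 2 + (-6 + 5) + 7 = 2357 / 180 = 13.09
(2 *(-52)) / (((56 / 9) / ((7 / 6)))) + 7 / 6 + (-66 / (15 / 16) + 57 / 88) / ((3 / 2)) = -42791 / 660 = -64.83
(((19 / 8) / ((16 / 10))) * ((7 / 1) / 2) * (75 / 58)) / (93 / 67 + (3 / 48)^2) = 26733 / 5539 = 4.83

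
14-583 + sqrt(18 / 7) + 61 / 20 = -11319 / 20 + 3*sqrt(14) / 7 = -564.35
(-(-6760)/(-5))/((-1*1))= 1352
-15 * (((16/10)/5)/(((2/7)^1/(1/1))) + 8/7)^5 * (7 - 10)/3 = 29214414332928/32826171875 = 889.97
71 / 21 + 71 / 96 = 923 / 224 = 4.12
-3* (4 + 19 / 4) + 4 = -89 / 4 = -22.25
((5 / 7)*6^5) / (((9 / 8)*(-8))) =-4320 / 7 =-617.14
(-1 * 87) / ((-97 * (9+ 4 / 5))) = 435 / 4753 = 0.09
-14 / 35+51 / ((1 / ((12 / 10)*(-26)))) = -7958 / 5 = -1591.60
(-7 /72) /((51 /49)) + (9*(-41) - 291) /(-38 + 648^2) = -4306987 /45345528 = -0.09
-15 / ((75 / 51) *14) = -51 / 70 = -0.73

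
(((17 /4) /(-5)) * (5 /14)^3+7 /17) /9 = 69607 /1679328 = 0.04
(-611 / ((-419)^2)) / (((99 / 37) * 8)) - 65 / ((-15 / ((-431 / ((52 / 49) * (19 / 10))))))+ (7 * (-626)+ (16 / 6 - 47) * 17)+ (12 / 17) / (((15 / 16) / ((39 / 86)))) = -58530372923440631 / 9655932246840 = -6061.60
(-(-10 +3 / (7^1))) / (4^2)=67 / 112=0.60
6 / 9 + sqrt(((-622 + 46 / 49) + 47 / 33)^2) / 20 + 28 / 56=346561 / 10780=32.15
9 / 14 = 0.64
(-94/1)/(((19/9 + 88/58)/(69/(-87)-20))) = 538.69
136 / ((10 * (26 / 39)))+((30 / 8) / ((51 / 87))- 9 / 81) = 81659 / 3060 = 26.69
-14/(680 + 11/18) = -252/12251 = -0.02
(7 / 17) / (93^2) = 7 / 147033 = 0.00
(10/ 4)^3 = 125/ 8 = 15.62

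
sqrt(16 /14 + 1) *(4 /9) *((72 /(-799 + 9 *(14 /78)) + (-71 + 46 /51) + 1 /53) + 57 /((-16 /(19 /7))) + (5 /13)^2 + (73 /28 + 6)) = -384687424223 *sqrt(105) /85234704516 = -46.25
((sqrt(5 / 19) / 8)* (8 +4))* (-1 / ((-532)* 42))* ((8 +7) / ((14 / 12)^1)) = 45* sqrt(95) / 990584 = 0.00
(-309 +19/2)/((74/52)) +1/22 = -171277/814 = -210.41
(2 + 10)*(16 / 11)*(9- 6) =576 / 11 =52.36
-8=-8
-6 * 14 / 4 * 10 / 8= -105 / 4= -26.25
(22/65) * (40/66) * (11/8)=11/39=0.28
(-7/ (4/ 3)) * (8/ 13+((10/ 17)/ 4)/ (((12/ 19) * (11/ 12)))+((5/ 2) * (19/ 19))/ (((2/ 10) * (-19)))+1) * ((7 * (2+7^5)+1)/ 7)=-106912.50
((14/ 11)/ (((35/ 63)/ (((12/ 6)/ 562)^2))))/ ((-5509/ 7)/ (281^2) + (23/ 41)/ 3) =7749/ 47280805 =0.00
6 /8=3 /4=0.75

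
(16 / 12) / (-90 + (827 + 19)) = 1 / 567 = 0.00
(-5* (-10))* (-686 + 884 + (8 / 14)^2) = 485900 / 49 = 9916.33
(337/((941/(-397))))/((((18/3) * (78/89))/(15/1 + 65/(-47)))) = -1905155360/5174559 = -368.18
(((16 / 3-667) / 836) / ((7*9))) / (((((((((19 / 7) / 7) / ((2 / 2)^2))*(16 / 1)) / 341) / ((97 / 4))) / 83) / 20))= -17339639975 / 623808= -27796.44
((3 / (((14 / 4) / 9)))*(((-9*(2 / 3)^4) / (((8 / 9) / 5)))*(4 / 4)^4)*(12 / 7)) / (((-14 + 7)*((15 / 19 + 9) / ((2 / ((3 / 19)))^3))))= 41702720 / 10633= 3922.01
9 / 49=0.18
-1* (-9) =9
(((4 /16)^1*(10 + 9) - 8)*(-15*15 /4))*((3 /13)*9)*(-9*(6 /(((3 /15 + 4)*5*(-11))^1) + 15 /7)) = -8912025 /1232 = -7233.79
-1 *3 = -3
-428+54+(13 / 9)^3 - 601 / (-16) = -3889055 / 11664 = -333.42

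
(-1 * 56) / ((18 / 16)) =-448 / 9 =-49.78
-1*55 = -55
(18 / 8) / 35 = 9 / 140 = 0.06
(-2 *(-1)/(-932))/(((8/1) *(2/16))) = -1/466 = -0.00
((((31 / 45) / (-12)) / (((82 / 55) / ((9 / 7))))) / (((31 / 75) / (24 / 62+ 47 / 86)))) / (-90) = 136895 / 110180448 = 0.00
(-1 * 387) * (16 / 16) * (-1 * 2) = 774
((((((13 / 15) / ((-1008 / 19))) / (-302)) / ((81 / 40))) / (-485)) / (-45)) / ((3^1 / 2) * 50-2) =247 / 14731971641100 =0.00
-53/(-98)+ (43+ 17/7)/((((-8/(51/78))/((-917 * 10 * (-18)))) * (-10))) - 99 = 155904139/2548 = 61186.87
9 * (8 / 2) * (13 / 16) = 117 / 4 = 29.25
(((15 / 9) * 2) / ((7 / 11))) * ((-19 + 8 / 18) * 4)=-73480 / 189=-388.78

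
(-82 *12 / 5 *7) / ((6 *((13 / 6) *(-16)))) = 861 / 130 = 6.62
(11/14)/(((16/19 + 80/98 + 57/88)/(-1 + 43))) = 2703624/188939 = 14.31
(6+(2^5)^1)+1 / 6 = 229 / 6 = 38.17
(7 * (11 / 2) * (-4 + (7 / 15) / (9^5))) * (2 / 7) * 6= -77944526 / 295245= -264.00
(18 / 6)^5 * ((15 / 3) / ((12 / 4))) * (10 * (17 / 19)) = 68850 / 19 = 3623.68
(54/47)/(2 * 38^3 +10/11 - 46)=297/28357168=0.00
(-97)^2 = 9409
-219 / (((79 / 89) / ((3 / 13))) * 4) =-58473 / 4108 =-14.23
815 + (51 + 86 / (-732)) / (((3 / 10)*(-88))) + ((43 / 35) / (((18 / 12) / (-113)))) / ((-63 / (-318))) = 41356219 / 119560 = 345.90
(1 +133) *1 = 134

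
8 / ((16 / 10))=5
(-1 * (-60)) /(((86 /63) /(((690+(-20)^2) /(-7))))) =-294300 /43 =-6844.19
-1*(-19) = 19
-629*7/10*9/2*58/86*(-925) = 212598855/172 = 1236039.85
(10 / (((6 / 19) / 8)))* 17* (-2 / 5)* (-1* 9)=15504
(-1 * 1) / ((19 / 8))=-8 / 19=-0.42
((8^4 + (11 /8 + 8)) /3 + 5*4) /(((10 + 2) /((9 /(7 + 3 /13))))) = 9217 /64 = 144.02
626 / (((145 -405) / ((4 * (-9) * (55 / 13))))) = 366.71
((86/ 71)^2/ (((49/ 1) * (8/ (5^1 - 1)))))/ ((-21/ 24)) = -29584/ 1729063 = -0.02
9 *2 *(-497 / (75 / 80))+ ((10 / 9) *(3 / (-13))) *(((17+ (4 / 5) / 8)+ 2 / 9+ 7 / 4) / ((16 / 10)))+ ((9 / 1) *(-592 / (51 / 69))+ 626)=-7698827249 / 477360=-16127.93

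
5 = 5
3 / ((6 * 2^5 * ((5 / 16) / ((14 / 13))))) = 7 / 130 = 0.05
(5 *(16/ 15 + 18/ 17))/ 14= 271/ 357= 0.76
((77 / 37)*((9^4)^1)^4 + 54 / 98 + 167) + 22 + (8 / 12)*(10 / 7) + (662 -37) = 3856285257881673.80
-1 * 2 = -2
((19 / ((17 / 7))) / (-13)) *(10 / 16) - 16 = -28953 / 1768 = -16.38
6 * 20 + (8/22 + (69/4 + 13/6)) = 18451/132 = 139.78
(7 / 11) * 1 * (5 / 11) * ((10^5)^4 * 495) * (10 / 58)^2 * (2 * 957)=23625000000000000000000000 / 29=814655172413793103448275.90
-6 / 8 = -3 / 4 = -0.75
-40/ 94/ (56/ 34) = -85/ 329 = -0.26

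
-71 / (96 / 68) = -1207 / 24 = -50.29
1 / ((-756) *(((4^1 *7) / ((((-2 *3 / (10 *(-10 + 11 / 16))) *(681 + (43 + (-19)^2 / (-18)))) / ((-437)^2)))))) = -12671 / 1129354381890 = -0.00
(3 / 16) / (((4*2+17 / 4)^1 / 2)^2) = 0.00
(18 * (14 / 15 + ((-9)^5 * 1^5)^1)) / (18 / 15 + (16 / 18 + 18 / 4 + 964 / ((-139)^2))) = -160099.41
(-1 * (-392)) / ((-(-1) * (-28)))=-14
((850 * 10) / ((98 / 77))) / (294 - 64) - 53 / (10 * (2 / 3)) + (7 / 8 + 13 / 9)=1356653 / 57960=23.41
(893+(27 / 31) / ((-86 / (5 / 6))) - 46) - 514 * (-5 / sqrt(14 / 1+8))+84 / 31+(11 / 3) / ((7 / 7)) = 1285 * sqrt(22) / 11+13650473 / 15996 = 1401.29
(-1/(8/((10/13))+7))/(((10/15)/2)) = -5/29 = -0.17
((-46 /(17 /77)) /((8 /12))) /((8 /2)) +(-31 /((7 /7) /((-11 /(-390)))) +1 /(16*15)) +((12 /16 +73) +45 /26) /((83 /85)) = -1.70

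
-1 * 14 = -14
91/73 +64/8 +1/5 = 9.45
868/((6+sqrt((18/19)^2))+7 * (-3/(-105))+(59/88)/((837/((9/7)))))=4723968480/38904157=121.43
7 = 7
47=47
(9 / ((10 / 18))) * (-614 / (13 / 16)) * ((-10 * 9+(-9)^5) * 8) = 376476035328 / 65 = 5791939005.05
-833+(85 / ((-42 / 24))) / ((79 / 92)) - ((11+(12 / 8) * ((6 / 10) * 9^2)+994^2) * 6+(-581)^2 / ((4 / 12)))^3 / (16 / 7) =-10114743326564481673678193 / 69125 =-146325400745959951879.61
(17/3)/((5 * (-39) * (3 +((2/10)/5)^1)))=-0.01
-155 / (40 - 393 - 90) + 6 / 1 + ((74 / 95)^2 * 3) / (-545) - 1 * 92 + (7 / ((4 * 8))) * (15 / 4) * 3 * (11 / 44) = -94870579455623 / 1115622848000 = -85.04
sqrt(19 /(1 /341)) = sqrt(6479) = 80.49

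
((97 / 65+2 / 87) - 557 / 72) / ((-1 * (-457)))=-844289 / 62024040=-0.01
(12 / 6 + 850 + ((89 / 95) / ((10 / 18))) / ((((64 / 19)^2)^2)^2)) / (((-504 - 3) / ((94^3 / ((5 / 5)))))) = -207487417978703073043399 / 148653972075315200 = -1395774.46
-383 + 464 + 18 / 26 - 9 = 945 / 13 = 72.69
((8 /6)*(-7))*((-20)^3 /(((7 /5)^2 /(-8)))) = -6400000 /21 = -304761.90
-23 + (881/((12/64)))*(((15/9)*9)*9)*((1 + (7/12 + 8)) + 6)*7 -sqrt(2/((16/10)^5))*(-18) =225*sqrt(5)/64 + 69193717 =69193724.86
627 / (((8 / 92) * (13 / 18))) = 129789 / 13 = 9983.77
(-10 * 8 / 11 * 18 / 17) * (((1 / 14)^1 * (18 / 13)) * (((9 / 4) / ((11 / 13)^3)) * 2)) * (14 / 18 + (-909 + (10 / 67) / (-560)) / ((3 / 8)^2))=29876263307280 / 817128851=36562.49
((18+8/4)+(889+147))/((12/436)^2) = 4182112/3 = 1394037.33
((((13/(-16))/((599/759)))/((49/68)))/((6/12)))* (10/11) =-2.60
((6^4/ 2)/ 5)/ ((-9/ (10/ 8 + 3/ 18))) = -102/ 5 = -20.40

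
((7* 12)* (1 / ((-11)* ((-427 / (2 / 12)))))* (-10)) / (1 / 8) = -160 / 671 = -0.24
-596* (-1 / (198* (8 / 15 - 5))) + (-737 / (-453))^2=298395083 / 151239033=1.97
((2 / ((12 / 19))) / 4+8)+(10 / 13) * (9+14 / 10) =403 / 24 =16.79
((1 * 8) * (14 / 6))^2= 3136 / 9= 348.44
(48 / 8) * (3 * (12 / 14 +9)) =1242 / 7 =177.43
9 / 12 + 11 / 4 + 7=21 / 2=10.50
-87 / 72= -29 / 24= -1.21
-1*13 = -13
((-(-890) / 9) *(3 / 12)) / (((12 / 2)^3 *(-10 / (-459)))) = 1513 / 288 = 5.25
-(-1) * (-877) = -877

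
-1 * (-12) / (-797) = -12 / 797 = -0.02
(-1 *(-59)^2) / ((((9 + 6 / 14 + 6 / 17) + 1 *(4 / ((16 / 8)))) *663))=-24367 / 54678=-0.45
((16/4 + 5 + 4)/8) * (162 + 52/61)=64571/244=264.64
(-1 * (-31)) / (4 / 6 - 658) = -93 / 1972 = -0.05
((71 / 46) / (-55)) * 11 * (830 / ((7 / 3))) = -17679 / 161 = -109.81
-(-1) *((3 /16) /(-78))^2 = 1 /173056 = 0.00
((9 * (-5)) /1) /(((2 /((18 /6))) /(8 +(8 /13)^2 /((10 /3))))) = -92556 /169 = -547.67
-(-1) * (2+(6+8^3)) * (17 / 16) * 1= 1105 / 2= 552.50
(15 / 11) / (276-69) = 5 / 759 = 0.01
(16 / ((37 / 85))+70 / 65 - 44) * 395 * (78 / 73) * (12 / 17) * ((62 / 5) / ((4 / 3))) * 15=-11767249080 / 45917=-256272.17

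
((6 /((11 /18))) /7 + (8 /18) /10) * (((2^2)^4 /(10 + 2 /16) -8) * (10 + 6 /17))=3208960 /12393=258.93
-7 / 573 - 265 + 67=-113461 / 573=-198.01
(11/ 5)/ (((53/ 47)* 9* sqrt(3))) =517* sqrt(3)/ 7155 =0.13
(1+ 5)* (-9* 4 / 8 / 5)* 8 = -216 / 5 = -43.20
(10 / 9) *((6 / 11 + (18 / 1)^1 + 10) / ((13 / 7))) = 21980 / 1287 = 17.08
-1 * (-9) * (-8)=-72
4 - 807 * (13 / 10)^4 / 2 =-22968727 / 20000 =-1148.44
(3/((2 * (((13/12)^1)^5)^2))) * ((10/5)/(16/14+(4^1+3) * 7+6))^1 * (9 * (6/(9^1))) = 2600529297408/18059462432219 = 0.14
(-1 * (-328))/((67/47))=15416/67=230.09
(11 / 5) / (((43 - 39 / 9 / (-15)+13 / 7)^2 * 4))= 218295 / 808947364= 0.00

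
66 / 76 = 33 / 38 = 0.87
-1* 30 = -30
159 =159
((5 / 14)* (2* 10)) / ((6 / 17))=425 / 21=20.24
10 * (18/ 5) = 36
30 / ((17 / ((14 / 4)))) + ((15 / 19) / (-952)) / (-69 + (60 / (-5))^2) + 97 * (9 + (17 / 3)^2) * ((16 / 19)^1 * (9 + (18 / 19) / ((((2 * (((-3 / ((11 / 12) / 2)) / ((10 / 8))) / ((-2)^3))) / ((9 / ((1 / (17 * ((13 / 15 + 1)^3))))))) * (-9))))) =-99583397939393 / 417561480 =-238487.99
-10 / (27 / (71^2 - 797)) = -42440 / 27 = -1571.85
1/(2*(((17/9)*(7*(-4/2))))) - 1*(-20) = 9511/476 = 19.98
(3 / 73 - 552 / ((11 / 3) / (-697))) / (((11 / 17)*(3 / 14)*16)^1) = 3342272437 / 70664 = 47298.09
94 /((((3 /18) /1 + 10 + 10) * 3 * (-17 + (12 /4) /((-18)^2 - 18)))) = -19176 /209693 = -0.09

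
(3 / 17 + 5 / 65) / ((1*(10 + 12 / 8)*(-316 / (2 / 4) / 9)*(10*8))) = -63 / 16062280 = -0.00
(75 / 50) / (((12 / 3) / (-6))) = -9 / 4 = -2.25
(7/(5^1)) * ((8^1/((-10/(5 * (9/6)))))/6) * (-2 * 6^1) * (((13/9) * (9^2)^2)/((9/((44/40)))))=486486/25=19459.44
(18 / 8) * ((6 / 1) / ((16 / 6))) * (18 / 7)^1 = 729 / 56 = 13.02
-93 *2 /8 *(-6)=279 /2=139.50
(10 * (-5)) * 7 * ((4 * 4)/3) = -5600/3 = -1866.67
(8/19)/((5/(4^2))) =128/95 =1.35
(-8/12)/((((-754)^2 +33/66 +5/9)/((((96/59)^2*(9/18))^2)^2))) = -5410421842378752/1502560944949361319547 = -0.00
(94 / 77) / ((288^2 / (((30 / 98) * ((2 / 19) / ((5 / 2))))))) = 47 / 247750272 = 0.00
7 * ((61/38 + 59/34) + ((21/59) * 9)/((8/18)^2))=136.90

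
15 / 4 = 3.75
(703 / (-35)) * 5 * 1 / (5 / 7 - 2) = 703 / 9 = 78.11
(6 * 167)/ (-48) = -20.88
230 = 230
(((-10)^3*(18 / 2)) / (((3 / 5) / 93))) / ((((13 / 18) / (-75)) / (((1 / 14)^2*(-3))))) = -1412437500 / 637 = -2217327.32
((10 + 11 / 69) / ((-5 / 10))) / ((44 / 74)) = -25937 / 759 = -34.17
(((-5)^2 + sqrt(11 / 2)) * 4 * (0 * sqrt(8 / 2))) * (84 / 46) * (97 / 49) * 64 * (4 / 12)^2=0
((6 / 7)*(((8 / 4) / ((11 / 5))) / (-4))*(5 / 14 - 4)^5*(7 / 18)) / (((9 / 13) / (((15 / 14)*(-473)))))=-35576.40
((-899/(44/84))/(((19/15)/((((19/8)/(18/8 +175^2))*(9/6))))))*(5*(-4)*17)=72212175/1347599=53.59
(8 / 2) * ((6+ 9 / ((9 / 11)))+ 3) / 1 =80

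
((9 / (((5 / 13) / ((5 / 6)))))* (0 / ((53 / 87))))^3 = 0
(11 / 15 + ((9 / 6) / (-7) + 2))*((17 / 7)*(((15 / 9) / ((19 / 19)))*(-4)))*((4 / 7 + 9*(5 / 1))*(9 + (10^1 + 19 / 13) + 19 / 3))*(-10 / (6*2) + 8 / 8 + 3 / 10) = -1199144606 / 51597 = -23240.59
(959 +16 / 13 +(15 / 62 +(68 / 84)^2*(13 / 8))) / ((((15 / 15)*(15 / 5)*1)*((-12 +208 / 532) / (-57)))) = 493522664995 / 313604928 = 1573.71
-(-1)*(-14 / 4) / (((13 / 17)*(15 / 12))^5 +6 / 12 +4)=-0.66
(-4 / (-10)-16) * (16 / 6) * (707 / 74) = -73528 / 185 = -397.45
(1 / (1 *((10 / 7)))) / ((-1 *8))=-7 / 80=-0.09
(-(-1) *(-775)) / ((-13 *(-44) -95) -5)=-775 / 472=-1.64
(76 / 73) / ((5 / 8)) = 1.67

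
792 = 792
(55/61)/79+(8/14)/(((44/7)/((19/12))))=98821/636108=0.16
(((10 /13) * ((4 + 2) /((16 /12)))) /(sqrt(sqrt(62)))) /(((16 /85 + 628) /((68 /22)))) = 65025 * 62^(3 /4) /236704468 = 0.01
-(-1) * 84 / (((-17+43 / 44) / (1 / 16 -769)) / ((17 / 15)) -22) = -511258 / 133789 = -3.82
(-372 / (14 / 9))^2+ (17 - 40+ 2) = 2801247 / 49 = 57168.31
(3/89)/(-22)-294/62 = -287919/60698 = -4.74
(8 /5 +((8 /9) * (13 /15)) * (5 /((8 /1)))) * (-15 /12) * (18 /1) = -281 /6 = -46.83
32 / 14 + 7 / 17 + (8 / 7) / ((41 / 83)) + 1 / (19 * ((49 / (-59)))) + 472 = 309494698 / 648907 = 476.95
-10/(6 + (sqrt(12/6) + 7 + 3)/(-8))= -1520/721 - 40 * sqrt(2)/721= -2.19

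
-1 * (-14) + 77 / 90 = 1337 / 90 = 14.86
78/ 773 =0.10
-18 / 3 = -6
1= 1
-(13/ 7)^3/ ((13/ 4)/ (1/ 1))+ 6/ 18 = -1685/ 1029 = -1.64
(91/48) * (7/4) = 637/192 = 3.32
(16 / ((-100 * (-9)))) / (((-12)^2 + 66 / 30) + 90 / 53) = 0.00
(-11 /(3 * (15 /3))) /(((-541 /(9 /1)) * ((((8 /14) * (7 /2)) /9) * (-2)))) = -297 /10820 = -0.03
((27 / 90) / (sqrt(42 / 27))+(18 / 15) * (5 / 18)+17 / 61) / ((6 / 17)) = 51 * sqrt(14) / 280+952 / 549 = 2.42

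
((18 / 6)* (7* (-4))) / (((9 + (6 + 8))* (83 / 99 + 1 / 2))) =-16632 / 6095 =-2.73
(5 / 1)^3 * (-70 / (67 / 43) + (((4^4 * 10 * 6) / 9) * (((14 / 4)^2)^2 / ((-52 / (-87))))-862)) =46552688500 / 871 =53447403.56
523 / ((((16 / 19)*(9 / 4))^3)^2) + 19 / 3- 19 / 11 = 380945258417 / 23944605696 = 15.91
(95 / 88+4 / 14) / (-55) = -841 / 33880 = -0.02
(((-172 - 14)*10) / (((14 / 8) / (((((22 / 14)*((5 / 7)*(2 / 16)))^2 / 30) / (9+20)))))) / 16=-93775 / 62387584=-0.00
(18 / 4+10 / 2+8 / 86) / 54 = 275 / 1548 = 0.18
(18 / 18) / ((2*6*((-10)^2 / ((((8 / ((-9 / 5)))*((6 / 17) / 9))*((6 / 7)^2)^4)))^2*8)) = 644972544 / 240107923365367225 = 0.00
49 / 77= 7 / 11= 0.64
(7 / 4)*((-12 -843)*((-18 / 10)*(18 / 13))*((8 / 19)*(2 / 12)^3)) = 189 / 26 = 7.27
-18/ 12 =-3/ 2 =-1.50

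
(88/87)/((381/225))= 2200/3683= 0.60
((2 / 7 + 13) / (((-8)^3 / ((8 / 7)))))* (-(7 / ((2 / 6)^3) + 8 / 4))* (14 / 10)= 17763 / 2240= 7.93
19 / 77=0.25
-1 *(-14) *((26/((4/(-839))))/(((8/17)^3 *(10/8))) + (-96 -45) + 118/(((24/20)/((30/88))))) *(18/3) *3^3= -335074479327/3520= -95191613.45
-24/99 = -8/33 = -0.24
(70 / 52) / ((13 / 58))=1015 / 169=6.01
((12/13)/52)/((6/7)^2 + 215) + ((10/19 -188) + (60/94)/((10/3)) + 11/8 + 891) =8998923442485/12762748856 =705.09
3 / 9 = 1 / 3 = 0.33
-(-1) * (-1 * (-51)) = 51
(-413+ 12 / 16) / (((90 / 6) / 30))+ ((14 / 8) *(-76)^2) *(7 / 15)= 116777 / 30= 3892.57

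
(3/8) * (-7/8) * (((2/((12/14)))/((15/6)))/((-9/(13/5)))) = 637/7200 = 0.09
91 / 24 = 3.79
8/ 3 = 2.67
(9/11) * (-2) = -18/11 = -1.64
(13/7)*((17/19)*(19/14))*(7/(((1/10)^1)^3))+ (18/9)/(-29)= 3204486/203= 15785.65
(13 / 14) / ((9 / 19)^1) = 247 / 126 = 1.96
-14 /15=-0.93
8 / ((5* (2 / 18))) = 72 / 5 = 14.40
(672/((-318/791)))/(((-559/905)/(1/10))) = 8017576/29627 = 270.62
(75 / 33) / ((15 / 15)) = 25 / 11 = 2.27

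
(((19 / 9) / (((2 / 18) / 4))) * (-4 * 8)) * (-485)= 1179520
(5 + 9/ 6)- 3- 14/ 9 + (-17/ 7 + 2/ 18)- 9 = -1181/ 126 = -9.37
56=56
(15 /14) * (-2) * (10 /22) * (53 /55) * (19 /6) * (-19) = 95665 /1694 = 56.47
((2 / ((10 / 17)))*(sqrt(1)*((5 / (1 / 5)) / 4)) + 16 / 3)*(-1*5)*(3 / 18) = -22.15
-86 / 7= -12.29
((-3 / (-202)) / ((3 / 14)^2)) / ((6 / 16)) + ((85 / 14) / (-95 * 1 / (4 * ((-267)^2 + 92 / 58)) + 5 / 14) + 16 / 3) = 29053891322 / 1251692091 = 23.21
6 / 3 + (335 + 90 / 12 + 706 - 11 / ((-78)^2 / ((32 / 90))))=143802857 / 136890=1050.50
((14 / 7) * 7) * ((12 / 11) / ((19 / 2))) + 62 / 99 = 382 / 171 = 2.23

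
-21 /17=-1.24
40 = 40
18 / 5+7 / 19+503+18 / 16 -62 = 339031 / 760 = 446.09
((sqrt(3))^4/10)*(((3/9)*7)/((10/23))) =483/100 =4.83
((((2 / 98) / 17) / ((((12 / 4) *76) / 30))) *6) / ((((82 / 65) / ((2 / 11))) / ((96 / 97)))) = 93600 / 692383769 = 0.00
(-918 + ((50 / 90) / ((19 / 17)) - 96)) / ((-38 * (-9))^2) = -173309 / 20000844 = -0.01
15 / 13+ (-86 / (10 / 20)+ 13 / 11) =-24262 / 143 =-169.66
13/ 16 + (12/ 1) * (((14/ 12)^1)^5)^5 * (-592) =-49619418617103033007555/ 148074416822550528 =-335097.85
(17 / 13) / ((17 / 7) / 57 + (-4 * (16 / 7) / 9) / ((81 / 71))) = -1648269 / 1068665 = -1.54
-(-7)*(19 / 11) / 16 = 133 / 176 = 0.76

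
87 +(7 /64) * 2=87.22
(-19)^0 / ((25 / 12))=12 / 25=0.48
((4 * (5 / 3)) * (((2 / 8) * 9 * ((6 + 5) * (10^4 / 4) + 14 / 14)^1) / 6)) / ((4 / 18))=1237545 / 4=309386.25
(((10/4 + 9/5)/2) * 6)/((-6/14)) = -301/10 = -30.10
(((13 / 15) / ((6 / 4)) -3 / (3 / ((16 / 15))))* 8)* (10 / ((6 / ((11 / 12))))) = -484 / 81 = -5.98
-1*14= -14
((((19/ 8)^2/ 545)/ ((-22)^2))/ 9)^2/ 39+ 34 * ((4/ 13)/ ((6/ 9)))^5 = 18309863994098030654881/ 25713826600547907993600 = 0.71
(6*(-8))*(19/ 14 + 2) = -1128/ 7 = -161.14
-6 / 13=-0.46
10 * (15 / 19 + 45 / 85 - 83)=-263830 / 323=-816.81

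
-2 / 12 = -1 / 6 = -0.17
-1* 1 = -1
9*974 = 8766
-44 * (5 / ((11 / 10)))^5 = -1250000000 / 14641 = -85376.68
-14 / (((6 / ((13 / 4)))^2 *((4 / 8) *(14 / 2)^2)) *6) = -169 / 6048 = -0.03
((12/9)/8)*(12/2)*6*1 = 6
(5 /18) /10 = 1 /36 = 0.03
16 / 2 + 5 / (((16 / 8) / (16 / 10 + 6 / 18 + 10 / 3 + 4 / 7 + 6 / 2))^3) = 101749544 / 231525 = 439.48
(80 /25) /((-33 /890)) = -2848 /33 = -86.30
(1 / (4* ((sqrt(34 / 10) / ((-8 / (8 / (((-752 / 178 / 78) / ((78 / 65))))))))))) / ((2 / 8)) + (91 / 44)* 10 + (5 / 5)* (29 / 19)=470* sqrt(85) / 177021 + 9283 / 418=22.23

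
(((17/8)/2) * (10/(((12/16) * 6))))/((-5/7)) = -119/36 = -3.31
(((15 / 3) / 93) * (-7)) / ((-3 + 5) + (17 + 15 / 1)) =-35 / 3162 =-0.01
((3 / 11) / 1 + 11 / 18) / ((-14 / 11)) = -25 / 36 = -0.69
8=8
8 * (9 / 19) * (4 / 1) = 288 / 19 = 15.16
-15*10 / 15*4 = -40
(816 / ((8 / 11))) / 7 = 1122 / 7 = 160.29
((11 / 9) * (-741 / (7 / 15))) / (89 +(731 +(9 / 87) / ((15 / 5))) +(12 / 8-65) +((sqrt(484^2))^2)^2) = -71630 / 2025418632979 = -0.00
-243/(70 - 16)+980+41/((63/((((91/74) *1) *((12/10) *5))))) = 217627/222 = 980.30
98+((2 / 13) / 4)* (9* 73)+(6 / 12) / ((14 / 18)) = 11276 / 91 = 123.91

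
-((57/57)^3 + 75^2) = -5626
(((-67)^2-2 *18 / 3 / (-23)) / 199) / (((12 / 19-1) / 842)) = -51560.21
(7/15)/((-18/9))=-7/30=-0.23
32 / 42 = 16 / 21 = 0.76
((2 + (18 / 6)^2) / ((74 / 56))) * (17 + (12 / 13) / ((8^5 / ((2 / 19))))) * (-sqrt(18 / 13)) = -3972993717 * sqrt(26) / 121658368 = -166.52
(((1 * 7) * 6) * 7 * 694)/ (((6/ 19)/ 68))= 43935752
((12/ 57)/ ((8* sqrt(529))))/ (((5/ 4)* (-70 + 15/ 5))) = -2/ 146395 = -0.00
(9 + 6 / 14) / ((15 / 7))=22 / 5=4.40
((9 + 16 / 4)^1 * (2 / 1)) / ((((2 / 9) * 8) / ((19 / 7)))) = 2223 / 56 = 39.70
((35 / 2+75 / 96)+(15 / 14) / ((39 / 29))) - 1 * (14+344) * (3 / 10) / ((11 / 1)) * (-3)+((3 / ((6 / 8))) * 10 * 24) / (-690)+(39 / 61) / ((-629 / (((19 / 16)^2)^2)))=13597656954121507 / 289462513500160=46.98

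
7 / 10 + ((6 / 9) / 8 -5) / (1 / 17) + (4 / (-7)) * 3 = -35531 / 420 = -84.60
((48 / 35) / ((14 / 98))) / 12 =4 / 5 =0.80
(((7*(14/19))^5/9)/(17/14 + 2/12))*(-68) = -4302662992768/215420613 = -19973.31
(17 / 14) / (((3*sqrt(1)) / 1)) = 17 / 42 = 0.40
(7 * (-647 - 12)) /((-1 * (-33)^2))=4613 /1089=4.24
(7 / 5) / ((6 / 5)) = 1.17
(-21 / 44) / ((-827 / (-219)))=-4599 / 36388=-0.13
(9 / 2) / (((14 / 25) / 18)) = 2025 / 14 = 144.64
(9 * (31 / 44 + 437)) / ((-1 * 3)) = -57777 / 44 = -1313.11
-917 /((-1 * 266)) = 131 /38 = 3.45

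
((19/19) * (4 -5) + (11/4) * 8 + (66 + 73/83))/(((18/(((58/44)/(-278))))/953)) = -100792139/4568652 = -22.06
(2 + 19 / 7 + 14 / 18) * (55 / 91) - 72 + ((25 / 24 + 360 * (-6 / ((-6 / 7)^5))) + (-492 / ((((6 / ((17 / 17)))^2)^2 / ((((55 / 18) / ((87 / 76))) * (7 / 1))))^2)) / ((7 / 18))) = 1746441344772143 / 379602637596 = 4600.71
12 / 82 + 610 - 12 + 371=969.15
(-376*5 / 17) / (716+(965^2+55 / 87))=-81780 / 689170837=-0.00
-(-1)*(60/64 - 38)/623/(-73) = 0.00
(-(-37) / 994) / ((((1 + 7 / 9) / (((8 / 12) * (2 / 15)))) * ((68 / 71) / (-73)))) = -2701 / 19040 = -0.14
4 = 4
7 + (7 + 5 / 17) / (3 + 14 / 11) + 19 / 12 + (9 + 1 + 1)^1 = 204133 / 9588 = 21.29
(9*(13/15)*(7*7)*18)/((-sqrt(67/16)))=-137592*sqrt(67)/335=-3361.91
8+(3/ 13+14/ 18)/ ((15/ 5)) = 8.34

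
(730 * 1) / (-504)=-365 / 252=-1.45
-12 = -12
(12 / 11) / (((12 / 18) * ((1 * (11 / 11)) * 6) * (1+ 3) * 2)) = 3 / 88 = 0.03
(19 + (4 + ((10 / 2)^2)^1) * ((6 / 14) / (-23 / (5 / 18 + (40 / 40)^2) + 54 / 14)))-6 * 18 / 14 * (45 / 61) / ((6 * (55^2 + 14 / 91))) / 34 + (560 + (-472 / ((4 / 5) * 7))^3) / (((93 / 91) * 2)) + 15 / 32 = -6381553671735019423 / 21805698950112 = -292655.31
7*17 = 119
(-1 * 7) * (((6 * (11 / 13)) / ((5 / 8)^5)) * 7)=-105971712 / 40625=-2608.53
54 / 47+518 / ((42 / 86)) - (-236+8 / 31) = 5671624 / 4371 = 1297.56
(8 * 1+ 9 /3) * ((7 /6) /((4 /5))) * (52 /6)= 5005 /36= 139.03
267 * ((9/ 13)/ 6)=801/ 26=30.81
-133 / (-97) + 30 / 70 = 1222 / 679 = 1.80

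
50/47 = 1.06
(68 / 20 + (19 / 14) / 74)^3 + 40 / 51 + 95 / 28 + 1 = 319841356946393 / 7088583432000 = 45.12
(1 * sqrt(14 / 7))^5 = 5.66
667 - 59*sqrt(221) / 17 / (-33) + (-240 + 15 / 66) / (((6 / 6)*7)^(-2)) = -243801 / 22 + 59*sqrt(221) / 561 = -11080.30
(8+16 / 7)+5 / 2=179 / 14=12.79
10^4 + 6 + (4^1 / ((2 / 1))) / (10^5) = 500300001 / 50000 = 10006.00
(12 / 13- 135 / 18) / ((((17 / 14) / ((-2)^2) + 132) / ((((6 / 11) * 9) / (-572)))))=0.00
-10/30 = -1/3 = -0.33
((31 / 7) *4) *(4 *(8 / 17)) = 3968 / 119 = 33.34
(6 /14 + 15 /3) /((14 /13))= 5.04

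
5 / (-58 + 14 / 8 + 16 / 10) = -100 / 1093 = -0.09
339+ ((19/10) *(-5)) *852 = -7755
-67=-67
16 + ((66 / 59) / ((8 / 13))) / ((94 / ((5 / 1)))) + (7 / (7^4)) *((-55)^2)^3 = 614067454106527 / 7609112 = 80701592.26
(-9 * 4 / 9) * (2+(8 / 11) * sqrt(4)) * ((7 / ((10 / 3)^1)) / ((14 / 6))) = -12.44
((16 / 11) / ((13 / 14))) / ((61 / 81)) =18144 / 8723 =2.08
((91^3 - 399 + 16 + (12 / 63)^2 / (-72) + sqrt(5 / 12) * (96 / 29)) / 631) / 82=8 * sqrt(15) / 750259 + 1494701585 / 102681999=14.56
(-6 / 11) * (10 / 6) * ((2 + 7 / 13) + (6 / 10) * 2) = -486 / 143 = -3.40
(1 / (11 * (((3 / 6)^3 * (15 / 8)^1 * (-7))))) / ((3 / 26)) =-1664 / 3465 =-0.48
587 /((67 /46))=27002 /67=403.01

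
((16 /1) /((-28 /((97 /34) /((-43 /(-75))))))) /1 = -2.84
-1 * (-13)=13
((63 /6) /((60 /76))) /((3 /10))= 133 /3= 44.33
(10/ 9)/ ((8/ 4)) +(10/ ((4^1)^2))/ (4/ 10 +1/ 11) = 395/ 216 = 1.83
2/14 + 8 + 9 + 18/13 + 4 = 2050/91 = 22.53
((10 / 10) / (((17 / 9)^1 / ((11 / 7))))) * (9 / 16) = 891 / 1904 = 0.47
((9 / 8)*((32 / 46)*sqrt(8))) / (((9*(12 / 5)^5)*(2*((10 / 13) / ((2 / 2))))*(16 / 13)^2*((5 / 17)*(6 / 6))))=4668625*sqrt(2) / 1465122816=0.00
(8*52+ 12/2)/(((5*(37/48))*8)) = 2532/185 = 13.69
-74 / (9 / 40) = -2960 / 9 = -328.89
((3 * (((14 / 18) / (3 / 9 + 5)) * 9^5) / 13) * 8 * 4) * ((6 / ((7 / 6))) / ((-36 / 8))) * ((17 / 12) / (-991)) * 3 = 4015332 / 12883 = 311.68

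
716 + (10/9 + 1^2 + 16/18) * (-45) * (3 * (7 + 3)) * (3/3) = -3334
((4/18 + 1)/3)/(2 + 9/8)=88/675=0.13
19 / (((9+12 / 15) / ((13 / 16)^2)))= 16055 / 12544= 1.28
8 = 8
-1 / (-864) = 1 / 864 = 0.00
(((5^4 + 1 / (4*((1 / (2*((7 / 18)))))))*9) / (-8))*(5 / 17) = -206.87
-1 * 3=-3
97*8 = 776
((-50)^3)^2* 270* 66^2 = 18376875000000000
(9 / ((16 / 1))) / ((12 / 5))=15 / 64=0.23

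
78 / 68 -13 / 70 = 572 / 595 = 0.96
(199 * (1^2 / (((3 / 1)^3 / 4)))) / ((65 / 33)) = 8756 / 585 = 14.97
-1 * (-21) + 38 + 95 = 154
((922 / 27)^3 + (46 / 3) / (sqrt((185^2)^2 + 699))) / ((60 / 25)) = 115 * sqrt(292837831) / 10542161916 + 979721810 / 59049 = 16591.68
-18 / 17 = -1.06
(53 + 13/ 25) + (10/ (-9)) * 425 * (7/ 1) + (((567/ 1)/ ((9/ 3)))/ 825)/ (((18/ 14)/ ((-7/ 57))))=-152928001/ 47025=-3252.06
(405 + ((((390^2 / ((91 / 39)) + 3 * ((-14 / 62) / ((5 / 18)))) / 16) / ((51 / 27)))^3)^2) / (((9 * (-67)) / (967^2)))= -107964514214023946777407079468672758309153605631311364329 / 691650478976396975665917952000000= -156096926837678523952894.20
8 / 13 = 0.62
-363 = -363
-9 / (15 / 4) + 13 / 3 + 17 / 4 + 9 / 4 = 253 / 30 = 8.43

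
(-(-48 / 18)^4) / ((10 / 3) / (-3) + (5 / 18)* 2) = 4096 / 45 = 91.02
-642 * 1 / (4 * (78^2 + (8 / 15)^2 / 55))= -3972375 / 150579128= -0.03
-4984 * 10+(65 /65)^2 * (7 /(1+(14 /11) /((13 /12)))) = -15499239 /311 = -49836.78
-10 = -10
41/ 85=0.48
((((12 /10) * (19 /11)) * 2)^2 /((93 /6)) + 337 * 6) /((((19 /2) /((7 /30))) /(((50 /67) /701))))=885346084 /16736455615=0.05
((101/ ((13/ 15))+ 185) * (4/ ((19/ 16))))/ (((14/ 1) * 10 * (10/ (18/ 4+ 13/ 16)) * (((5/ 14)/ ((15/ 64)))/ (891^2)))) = 1983908619/ 988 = 2008004.68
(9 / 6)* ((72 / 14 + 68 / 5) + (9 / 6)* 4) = 37.11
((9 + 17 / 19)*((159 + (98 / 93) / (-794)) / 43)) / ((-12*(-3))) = 275908330 / 271480113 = 1.02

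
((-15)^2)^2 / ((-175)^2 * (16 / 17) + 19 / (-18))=15491250 / 8819677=1.76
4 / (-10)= -2 / 5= -0.40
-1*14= -14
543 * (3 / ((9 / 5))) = 905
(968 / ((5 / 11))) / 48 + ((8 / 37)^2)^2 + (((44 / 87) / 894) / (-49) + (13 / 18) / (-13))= 87920711451484 / 1984071171845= 44.31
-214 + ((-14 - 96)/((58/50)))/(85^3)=-30490100/142477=-214.00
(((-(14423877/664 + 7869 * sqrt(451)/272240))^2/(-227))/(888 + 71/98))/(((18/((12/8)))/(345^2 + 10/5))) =-1658319434895630639763911/71477456815168000 -220659113218558833 * sqrt(451)/3573872840758400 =-23201904.91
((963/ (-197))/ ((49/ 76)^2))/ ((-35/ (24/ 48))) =2781144/ 16554895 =0.17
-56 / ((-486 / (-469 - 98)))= -196 / 3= -65.33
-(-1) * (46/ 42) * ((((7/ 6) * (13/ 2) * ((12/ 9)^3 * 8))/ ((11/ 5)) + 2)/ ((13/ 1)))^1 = 1380506/ 243243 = 5.68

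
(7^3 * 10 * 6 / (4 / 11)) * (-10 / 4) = -282975 / 2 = -141487.50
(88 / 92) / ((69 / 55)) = 1210 / 1587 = 0.76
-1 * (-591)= 591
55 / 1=55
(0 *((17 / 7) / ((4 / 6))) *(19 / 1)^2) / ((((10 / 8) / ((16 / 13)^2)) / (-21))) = 0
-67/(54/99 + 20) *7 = -5159/226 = -22.83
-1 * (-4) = 4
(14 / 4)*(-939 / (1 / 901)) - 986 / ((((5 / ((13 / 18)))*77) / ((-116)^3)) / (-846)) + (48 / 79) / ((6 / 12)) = -148756303014703 / 60830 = -2445443087.53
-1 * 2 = -2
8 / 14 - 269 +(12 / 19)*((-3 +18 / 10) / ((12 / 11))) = -178967 / 665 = -269.12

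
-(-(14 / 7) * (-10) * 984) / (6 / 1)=-3280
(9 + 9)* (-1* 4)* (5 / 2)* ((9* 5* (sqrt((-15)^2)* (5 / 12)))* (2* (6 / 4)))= -151875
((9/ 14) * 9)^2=33.47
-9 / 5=-1.80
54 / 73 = 0.74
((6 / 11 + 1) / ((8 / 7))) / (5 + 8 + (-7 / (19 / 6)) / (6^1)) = 2261 / 21120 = 0.11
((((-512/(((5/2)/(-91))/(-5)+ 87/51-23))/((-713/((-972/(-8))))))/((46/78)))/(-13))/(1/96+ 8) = 55431806976/830637605477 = 0.07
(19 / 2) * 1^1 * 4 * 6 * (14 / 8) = 399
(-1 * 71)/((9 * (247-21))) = -0.03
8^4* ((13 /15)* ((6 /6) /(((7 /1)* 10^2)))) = 13312 /2625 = 5.07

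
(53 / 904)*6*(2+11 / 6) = 1219 / 904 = 1.35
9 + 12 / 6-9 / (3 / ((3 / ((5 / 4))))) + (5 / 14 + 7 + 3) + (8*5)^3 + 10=4481691 / 70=64024.16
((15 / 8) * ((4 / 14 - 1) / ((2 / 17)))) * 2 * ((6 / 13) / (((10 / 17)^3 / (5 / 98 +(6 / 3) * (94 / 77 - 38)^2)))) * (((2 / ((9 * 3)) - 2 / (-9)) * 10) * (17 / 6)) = -45551143765357 / 38846808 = -1172583.96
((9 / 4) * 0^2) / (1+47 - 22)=0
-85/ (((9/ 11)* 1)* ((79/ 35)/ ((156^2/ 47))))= -88488400/ 3713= -23832.05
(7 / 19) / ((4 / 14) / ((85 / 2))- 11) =-0.03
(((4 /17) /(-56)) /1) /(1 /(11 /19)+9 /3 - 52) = 11 /123760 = 0.00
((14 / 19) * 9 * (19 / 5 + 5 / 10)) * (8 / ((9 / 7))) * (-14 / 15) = -235984 / 1425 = -165.60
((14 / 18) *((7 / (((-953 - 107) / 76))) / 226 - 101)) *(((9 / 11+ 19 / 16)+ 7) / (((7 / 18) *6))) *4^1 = -639180097 / 527032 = -1212.79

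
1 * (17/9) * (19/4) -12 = -109/36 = -3.03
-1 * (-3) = 3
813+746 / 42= 17446 / 21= 830.76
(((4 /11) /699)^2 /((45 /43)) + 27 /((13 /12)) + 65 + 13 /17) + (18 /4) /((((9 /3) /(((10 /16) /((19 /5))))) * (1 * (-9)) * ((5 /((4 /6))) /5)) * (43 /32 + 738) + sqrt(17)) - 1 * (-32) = 95634754794227462599289662478 /779497124107820969289498345 - 180000 * sqrt(17) /1325775557582401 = 122.69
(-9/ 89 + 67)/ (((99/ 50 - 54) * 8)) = -74425/ 462978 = -0.16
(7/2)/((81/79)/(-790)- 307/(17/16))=-3713395/306559297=-0.01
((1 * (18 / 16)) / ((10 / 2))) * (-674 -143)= -7353 / 40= -183.82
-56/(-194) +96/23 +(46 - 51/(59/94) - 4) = -4579592/131629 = -34.79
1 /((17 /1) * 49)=0.00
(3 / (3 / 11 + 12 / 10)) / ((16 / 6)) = 0.76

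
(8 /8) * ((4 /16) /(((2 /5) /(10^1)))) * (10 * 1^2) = 125 /2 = 62.50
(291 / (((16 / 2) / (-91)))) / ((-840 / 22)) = 13871 / 160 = 86.69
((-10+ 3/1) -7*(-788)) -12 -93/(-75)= 137456/25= 5498.24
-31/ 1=-31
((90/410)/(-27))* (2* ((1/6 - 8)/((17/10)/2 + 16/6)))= 940/25953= 0.04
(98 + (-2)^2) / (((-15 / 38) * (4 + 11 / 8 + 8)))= -19.32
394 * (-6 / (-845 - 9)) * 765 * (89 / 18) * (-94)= -420266010 / 427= -984229.53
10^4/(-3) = -10000/3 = -3333.33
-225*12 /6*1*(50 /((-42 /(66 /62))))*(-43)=-5321250 /217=-24521.89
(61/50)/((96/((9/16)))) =183/25600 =0.01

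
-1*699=-699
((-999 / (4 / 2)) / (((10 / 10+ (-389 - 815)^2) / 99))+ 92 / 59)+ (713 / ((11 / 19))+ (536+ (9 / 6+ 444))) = 2214.57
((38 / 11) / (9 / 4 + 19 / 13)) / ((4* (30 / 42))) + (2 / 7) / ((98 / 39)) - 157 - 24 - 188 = -368.56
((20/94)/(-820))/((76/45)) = -0.00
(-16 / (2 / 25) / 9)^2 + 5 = 40405 / 81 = 498.83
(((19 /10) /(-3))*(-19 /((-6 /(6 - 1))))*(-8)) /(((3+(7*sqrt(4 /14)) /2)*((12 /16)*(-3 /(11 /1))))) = -5776 /27+2888*sqrt(14) /81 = -80.52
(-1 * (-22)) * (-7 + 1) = -132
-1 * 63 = -63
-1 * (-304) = 304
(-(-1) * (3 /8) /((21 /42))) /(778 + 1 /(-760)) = 190 /197093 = 0.00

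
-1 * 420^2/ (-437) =176400/ 437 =403.66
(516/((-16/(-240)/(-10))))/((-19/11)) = 851400/19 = 44810.53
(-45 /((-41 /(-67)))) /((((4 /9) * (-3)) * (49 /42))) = 27135 /574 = 47.27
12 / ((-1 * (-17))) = 12 / 17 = 0.71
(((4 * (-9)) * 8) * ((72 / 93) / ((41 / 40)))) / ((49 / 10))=-2764800 / 62279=-44.39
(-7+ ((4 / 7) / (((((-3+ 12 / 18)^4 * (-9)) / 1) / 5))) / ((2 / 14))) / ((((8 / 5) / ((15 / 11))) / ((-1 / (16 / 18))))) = 11466225 / 1690304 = 6.78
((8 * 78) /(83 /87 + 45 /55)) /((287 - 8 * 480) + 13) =-12441 /125080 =-0.10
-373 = -373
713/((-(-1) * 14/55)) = 39215/14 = 2801.07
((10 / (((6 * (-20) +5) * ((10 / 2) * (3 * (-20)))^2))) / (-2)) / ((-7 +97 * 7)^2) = 1 / 934778880000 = 0.00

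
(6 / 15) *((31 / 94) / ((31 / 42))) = 42 / 235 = 0.18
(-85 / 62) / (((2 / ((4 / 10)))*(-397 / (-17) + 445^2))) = -0.00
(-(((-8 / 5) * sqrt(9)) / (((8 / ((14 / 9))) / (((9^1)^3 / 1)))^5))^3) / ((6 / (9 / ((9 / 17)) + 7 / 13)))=103243625902720205158796178745545701249399559 / 1703936000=60591258065279567518261350000000000.00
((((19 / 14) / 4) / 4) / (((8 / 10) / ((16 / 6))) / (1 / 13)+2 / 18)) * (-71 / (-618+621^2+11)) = -3195 / 819352352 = -0.00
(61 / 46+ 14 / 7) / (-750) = -51 / 11500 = -0.00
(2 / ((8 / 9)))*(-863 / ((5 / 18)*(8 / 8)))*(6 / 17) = -2467.16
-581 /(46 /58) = -16849 /23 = -732.57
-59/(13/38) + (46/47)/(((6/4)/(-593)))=-1025350/1833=-559.38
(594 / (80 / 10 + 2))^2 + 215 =93584 / 25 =3743.36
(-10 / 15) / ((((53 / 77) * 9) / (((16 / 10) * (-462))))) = 189728 / 2385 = 79.55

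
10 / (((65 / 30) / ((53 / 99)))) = 1060 / 429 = 2.47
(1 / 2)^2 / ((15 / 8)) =2 / 15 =0.13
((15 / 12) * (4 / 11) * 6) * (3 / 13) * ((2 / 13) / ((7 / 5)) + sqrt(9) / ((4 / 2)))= 13185 / 13013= 1.01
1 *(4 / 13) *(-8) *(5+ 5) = -320 / 13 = -24.62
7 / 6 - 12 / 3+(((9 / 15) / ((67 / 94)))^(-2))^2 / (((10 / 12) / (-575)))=-1451348186647 / 1054011096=-1376.98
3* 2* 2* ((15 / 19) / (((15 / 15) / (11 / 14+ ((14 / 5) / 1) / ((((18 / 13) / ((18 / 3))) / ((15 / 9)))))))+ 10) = 42430 / 133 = 319.02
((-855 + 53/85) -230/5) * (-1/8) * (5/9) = 19133/306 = 62.53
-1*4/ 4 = -1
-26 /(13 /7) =-14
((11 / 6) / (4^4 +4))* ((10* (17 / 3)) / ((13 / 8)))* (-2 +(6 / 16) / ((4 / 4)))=-187 / 468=-0.40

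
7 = 7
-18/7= -2.57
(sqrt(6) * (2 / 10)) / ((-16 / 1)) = -sqrt(6) / 80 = -0.03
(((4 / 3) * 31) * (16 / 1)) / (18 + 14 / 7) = 496 / 15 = 33.07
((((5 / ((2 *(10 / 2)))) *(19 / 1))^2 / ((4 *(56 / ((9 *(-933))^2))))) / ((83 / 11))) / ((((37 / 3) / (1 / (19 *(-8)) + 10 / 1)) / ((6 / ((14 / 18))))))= 37003372293591 / 1572352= 23533771.25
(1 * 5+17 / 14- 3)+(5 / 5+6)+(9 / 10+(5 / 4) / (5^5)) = 194507 / 17500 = 11.11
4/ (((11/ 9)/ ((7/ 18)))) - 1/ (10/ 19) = -69/ 110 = -0.63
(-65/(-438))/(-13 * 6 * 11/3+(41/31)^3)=-387283/740334318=-0.00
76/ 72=19/ 18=1.06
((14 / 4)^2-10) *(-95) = -855 / 4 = -213.75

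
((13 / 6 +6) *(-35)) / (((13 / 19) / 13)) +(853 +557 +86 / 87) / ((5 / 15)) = -208429 / 174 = -1197.87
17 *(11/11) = 17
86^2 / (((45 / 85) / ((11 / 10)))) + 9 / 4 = 2766509 / 180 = 15369.49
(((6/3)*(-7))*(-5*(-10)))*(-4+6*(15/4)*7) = -107450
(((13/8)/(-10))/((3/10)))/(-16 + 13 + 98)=-13/2280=-0.01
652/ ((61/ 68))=726.82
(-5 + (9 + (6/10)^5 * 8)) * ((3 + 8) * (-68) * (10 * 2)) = -43216448/625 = -69146.32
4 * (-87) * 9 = -3132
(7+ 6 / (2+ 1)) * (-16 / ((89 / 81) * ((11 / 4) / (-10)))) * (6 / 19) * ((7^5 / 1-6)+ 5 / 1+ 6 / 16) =47047093920 / 18601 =2529277.67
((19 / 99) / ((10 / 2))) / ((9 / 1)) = 19 / 4455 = 0.00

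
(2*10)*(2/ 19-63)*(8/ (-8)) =23900/ 19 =1257.89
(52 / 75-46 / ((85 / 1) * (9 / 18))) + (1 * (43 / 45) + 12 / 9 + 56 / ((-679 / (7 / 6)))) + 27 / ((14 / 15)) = 159633911 / 5194350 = 30.73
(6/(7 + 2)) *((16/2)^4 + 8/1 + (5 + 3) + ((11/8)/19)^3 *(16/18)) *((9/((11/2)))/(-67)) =-242472017/3621552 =-66.95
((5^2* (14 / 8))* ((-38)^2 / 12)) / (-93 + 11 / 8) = -126350 / 2199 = -57.46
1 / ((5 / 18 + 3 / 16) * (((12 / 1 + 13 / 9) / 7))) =9072 / 8107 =1.12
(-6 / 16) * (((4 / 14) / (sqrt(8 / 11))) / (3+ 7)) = -3 * sqrt(22) / 1120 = -0.01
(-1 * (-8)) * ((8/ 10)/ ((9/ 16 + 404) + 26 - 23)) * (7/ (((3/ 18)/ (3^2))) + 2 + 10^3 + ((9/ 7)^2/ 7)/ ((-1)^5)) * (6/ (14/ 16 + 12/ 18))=84.32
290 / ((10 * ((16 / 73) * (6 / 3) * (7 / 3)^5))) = 514431 / 537824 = 0.96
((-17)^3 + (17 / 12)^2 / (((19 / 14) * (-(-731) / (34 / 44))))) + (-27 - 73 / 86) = -6394088801 / 1294128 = -4940.85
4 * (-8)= -32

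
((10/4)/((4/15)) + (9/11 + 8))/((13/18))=14409/572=25.19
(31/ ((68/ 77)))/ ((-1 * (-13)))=2387/ 884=2.70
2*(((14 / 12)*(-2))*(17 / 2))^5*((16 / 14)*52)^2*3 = -5267510446016 / 81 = -65030993160.69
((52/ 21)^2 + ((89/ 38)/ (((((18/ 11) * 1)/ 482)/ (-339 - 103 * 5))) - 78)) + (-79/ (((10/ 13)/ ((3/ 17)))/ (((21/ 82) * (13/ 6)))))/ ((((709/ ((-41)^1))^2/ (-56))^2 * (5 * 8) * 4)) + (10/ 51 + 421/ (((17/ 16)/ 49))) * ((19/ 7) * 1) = -214574091200195964685829/ 399929594769334700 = -536529.66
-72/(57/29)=-696/19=-36.63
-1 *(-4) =4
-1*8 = -8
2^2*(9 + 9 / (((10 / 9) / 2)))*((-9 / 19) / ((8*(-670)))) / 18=63 / 127300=0.00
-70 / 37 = -1.89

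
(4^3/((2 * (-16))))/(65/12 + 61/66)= -88/279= -0.32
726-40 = 686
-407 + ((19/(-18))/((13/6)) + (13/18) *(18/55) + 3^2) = -854248/2145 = -398.25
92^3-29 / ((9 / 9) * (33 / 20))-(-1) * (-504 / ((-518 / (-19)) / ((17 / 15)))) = 4753655032 / 6105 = 778649.47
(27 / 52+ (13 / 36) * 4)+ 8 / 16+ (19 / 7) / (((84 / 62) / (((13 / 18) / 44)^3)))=4677903337885 / 1898743182336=2.46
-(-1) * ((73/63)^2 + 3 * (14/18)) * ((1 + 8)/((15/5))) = 14590/1323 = 11.03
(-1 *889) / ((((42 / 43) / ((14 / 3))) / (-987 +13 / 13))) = 37691822 / 9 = 4187980.22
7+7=14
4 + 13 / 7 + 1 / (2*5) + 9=1047 / 70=14.96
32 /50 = 16 /25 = 0.64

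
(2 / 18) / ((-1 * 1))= -1 / 9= -0.11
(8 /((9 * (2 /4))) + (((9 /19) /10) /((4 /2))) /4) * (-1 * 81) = -219609 /1520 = -144.48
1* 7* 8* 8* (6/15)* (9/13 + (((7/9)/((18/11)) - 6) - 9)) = -13050688/5265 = -2478.76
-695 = -695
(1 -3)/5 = -2/5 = -0.40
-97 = -97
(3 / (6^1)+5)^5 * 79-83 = 12720373 / 32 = 397511.66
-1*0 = 0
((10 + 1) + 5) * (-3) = -48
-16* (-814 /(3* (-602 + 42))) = -814 /105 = -7.75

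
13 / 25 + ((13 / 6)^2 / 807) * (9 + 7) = 111319 / 181575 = 0.61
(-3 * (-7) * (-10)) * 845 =-177450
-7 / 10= -0.70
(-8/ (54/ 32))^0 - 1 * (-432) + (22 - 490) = -35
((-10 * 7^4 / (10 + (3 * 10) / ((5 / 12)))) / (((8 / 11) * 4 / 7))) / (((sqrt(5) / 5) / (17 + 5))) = -10168235 * sqrt(5) / 656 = -34659.85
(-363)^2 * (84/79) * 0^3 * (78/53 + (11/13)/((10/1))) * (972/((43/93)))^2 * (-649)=0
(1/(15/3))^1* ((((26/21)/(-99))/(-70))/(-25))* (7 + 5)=-52/3031875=-0.00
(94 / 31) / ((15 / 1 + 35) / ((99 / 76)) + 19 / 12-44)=-37224 / 49507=-0.75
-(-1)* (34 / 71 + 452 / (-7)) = -31854 / 497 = -64.09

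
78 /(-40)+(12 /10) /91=-705 /364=-1.94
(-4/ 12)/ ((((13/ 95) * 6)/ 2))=-0.81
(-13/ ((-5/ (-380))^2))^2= 5638207744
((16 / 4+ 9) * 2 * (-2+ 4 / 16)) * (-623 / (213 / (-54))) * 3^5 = -123987591 / 71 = -1746304.10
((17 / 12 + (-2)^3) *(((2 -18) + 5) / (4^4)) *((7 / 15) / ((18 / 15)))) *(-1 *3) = -6083 / 18432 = -0.33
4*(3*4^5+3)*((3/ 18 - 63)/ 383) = -772850/ 383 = -2017.89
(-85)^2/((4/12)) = 21675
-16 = -16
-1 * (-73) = 73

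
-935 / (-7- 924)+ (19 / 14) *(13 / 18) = 66511 / 33516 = 1.98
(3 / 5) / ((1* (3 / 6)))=6 / 5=1.20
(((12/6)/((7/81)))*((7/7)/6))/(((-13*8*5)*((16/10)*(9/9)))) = -0.00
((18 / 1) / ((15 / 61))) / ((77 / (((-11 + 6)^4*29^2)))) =38475750 / 77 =499685.06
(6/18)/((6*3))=1/54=0.02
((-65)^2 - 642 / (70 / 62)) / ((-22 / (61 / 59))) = -7806353 / 45430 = -171.83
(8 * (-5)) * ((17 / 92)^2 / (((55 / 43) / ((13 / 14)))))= -161551 / 162932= -0.99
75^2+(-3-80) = 5542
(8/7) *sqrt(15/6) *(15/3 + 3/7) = 152 *sqrt(10)/49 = 9.81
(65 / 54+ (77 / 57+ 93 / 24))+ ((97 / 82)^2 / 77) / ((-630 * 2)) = 239081252017 / 37184661360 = 6.43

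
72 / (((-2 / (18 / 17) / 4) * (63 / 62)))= -17856 / 119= -150.05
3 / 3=1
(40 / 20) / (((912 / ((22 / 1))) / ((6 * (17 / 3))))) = 187 / 114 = 1.64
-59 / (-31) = 59 / 31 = 1.90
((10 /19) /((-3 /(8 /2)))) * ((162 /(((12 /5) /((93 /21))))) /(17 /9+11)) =-62775 /3857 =-16.28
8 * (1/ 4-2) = -14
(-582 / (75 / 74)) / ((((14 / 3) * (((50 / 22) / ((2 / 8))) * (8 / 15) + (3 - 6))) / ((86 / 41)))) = -61113492 / 437675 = -139.63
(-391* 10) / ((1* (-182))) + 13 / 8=23.11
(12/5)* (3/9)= 4/5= 0.80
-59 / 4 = -14.75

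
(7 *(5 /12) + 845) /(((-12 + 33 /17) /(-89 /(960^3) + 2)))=-12242976152209 /72619130880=-168.59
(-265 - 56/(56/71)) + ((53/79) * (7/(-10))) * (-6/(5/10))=-130494/395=-330.36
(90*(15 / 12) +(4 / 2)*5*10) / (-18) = -425 / 36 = -11.81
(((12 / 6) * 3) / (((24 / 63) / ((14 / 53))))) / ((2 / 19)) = 8379 / 212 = 39.52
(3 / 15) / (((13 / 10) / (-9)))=-18 / 13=-1.38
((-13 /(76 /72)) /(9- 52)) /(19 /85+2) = 2210 /17157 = 0.13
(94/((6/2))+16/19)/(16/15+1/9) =27510/1007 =27.32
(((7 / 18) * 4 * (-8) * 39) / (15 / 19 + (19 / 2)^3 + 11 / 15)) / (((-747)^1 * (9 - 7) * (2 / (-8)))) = -2213120 / 1462840389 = -0.00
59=59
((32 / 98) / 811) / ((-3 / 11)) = -0.00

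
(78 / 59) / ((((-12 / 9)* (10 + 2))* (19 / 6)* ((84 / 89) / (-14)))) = 3471 / 8968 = 0.39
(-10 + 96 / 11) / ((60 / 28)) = -98 / 165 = -0.59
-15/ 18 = -5/ 6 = -0.83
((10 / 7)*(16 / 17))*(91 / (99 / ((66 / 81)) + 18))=4160 / 4743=0.88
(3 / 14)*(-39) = -117 / 14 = -8.36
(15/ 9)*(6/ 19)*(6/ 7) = 60/ 133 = 0.45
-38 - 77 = -115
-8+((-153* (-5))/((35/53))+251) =9810/7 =1401.43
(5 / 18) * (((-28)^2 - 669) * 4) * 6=2300 / 3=766.67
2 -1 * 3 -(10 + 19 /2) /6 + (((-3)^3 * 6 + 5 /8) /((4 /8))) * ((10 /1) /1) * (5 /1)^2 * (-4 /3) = 1290949 /12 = 107579.08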